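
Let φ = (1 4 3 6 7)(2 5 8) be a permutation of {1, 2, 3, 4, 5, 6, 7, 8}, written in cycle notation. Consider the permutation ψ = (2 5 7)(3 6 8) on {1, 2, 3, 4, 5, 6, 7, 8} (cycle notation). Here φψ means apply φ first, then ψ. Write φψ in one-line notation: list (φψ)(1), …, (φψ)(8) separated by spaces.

(φψ)(x) = ψ(φ(x)). Computing each image: ψ(φ(1)) = ψ(4) = 4, ψ(φ(2)) = ψ(5) = 7, ψ(φ(3)) = ψ(6) = 8, ψ(φ(4)) = ψ(3) = 6, ψ(φ(5)) = ψ(8) = 3, ψ(φ(6)) = ψ(7) = 2, ψ(φ(7)) = ψ(1) = 1, ψ(φ(8)) = ψ(2) = 5.
Hence φψ = [4 7 8 6 3 2 1 5].

4 7 8 6 3 2 1 5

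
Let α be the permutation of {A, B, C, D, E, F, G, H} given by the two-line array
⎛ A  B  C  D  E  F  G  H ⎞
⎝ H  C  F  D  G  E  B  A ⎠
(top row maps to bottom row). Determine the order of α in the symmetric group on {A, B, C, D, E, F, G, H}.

Decomposing into disjoint cycles gives cycle lengths 5, 2, 1.
The order of α is the least common multiple of its cycle lengths: lcm(5, 2) = 10.

10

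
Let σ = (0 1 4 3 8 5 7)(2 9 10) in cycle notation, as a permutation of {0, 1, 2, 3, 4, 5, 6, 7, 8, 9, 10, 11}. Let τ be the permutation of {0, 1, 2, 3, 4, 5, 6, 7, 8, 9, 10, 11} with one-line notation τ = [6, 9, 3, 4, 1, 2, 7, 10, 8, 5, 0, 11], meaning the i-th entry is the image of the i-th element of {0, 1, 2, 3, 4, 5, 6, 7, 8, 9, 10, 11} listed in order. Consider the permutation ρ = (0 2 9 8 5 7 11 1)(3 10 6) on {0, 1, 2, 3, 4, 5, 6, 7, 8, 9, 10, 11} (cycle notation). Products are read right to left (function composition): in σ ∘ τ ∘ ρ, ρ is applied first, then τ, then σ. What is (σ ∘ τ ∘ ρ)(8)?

Chase 8: ρ(8) = 5; τ(5) = 2; σ(2) = 9. Hence (σ ∘ τ ∘ ρ)(8) = 9.

9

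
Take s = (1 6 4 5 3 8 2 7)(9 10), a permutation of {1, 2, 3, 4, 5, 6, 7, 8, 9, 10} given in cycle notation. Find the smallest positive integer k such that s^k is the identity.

The disjoint cycles have lengths 8, 2.
The order of s is the least common multiple of its cycle lengths: lcm(8, 2) = 8.

8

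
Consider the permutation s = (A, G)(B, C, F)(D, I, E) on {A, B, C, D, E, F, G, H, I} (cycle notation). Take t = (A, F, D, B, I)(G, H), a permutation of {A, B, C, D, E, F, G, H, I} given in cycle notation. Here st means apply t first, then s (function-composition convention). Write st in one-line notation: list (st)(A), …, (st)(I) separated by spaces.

B E F C D I H A G

(st)(x) = s(t(x)). Computing each image: s(t(A)) = s(F) = B, s(t(B)) = s(I) = E, s(t(C)) = s(C) = F, s(t(D)) = s(B) = C, s(t(E)) = s(E) = D, s(t(F)) = s(D) = I, s(t(G)) = s(H) = H, s(t(H)) = s(G) = A, s(t(I)) = s(A) = G.
Hence st = [B E F C D I H A G].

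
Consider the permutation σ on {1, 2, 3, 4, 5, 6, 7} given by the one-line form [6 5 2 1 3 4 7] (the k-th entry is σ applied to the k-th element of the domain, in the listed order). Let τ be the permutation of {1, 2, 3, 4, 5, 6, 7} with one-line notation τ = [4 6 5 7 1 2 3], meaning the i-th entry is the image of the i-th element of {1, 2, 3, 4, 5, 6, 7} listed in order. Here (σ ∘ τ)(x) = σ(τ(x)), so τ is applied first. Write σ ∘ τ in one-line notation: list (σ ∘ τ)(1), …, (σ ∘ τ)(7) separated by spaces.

1 4 3 7 6 5 2

For each element, apply τ then σ: 1 → 4 → 1; 2 → 6 → 4; 3 → 5 → 3; 4 → 7 → 7; 5 → 1 → 6; 6 → 2 → 5; 7 → 3 → 2.
So σ ∘ τ in one-line form is 1 4 3 7 6 5 2.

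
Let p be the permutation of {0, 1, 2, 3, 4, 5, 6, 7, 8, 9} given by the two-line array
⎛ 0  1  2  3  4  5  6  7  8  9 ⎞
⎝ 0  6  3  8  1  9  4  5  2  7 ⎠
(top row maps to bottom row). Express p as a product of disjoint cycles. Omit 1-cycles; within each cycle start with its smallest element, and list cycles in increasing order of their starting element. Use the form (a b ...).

(1 6 4)(2 3 8)(5 9 7)

Iterating p from 1 gives 1 → 6 → 4 → 1; that is the 3-cycle (1 6 4).
Continuing from each remaining unvisited element yields (1 6 4)(2 3 8)(5 9 7).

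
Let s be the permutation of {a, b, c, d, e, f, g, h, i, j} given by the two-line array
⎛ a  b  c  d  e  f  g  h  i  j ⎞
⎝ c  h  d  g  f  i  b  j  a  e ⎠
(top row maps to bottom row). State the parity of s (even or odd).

odd

In disjoint-cycle form the cycle lengths are 10.
A cycle is odd iff its length is even; s has 1 even-length cycle, so sgn(s) = (−1)^1 and s is odd.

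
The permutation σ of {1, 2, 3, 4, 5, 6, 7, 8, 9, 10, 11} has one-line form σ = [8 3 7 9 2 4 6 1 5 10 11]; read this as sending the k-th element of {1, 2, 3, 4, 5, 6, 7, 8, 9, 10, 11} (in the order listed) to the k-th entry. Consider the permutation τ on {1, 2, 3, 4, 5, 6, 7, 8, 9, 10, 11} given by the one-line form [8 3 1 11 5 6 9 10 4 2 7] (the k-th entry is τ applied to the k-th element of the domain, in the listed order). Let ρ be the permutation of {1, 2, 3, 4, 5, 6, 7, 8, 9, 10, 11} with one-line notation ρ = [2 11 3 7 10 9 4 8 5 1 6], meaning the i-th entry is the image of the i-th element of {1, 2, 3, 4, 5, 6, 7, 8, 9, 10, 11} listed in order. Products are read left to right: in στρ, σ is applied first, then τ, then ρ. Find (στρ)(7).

Chase 7: σ(7) = 6; τ(6) = 6; ρ(6) = 9. Hence (στρ)(7) = 9.

9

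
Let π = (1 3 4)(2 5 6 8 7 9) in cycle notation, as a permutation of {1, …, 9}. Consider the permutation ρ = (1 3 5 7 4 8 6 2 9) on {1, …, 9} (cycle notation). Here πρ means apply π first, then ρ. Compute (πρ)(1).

(πρ)(1) = ρ(π(1)). π(1) = 3, then ρ(3) = 5. So (πρ)(1) = 5.

5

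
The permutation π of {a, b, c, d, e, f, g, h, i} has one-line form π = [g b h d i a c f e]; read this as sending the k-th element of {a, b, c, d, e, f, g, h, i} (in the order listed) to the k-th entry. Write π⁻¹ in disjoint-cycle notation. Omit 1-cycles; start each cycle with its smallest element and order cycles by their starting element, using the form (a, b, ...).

(a, f, h, c, g)(e, i)

First write π in disjoint cycles: (a, g, c, h, f)(e, i).
The inverse reverses every cycle; in canonical form, π⁻¹ = (a, f, h, c, g)(e, i).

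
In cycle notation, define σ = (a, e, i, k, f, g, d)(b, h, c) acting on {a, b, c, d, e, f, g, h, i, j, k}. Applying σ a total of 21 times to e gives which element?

e lies in the 7-cycle (a, e, i, k, f, g, d).
Powers repeat with period 7 on this cycle, and 21 mod 7 = 0, so σ^21(e) = σ^0(e).
So σ^21(e) = e.

e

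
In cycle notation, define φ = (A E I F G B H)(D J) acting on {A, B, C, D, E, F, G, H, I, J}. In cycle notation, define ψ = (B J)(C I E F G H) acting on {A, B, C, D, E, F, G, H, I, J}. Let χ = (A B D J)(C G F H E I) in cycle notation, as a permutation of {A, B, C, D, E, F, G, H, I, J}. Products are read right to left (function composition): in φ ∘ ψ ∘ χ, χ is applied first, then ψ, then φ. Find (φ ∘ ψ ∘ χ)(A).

D

Chase A: χ(A) = B; ψ(B) = J; φ(J) = D. Hence (φ ∘ ψ ∘ χ)(A) = D.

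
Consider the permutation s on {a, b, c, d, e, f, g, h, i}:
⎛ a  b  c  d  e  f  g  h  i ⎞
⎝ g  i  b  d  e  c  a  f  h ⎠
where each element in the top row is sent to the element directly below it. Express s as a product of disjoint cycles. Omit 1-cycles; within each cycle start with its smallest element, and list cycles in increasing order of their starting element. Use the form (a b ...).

Start at a and follow images: a → g → a, giving the cycle (a g).
Repeating from the next unused element and collecting all non-trivial cycles gives (a g)(b i h f c).

(a g)(b i h f c)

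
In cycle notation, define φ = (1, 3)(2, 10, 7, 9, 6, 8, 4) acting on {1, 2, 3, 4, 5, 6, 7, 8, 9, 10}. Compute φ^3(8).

8 lies in the 7-cycle (2, 10, 7, 9, 6, 8, 4).
Advancing 3 steps from 8: 8 → 4 → 2 → 10.

10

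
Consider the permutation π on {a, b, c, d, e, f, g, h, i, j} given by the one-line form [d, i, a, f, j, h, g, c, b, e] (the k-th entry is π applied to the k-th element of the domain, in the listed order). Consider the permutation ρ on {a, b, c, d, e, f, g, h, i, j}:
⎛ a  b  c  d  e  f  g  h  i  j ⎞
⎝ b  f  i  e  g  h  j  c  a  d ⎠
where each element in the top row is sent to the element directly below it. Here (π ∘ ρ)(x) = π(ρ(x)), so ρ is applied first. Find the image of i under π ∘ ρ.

d

First apply ρ: ρ(i) = a, then π(a) = d. Thus (π ∘ ρ)(i) = d.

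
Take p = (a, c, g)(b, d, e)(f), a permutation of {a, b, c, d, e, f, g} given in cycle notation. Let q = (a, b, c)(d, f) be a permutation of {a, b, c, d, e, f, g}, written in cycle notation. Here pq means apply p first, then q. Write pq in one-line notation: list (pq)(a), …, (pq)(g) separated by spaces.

Chase each element through p then q: a → c → a; b → d → f; c → g → g; d → e → e; e → b → c; f → f → d; g → a → b.
So pq in one-line form is a f g e c d b.

a f g e c d b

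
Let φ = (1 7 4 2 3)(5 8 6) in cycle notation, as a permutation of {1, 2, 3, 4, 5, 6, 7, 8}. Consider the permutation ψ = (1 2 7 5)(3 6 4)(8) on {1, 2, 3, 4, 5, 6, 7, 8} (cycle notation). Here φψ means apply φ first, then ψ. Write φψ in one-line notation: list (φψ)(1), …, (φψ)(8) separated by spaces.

For each element, apply φ then ψ: 1 → 7 → 5; 2 → 3 → 6; 3 → 1 → 2; 4 → 2 → 7; 5 → 8 → 8; 6 → 5 → 1; 7 → 4 → 3; 8 → 6 → 4.
Collecting the images, φψ = [5 6 2 7 8 1 3 4].

5 6 2 7 8 1 3 4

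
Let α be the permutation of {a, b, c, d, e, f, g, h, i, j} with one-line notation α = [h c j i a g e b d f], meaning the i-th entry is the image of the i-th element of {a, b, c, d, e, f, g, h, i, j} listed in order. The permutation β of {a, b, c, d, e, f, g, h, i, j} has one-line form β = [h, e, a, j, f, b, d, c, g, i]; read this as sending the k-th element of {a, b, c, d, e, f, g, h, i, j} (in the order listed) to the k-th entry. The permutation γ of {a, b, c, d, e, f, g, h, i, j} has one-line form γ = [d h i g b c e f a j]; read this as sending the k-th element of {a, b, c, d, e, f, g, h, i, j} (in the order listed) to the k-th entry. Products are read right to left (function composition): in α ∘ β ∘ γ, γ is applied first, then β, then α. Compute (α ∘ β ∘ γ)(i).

(α ∘ β ∘ γ)(i) = α(β(γ(i))). γ(i) = a, then β(a) = h, then α(h) = b, so the result is b.

b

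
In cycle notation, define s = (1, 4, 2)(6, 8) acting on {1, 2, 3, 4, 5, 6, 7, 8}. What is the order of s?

The disjoint cycles have lengths 3, 2, 1, 1, 1.
Since disjoint cycles commute, ord(s) = lcm(3, 2) = 6.

6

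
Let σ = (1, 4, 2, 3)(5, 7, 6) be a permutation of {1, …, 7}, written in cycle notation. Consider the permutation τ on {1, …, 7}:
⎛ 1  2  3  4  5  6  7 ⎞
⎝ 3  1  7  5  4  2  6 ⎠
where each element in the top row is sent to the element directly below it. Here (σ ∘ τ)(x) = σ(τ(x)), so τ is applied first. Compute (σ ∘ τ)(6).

τ(6) = 2, then σ(2) = 3; composing gives (σ ∘ τ)(6) = 3.

3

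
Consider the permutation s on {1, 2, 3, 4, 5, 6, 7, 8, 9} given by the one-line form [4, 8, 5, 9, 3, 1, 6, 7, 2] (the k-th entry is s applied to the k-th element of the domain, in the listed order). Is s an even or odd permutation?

In disjoint-cycle form the cycle lengths are 7, 2.
A cycle of length ℓ contributes ℓ−1 transpositions, so s is a product of 6 + 1 = 7 transpositions — odd.

odd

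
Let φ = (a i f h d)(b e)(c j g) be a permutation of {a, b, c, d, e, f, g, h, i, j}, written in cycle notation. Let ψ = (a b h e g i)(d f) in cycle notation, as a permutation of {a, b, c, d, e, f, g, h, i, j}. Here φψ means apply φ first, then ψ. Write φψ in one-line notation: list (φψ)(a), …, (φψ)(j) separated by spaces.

a g j b h e c f d i

(φψ)(x) = ψ(φ(x)). Computing each image: ψ(φ(a)) = ψ(i) = a, ψ(φ(b)) = ψ(e) = g, ψ(φ(c)) = ψ(j) = j, ψ(φ(d)) = ψ(a) = b, ψ(φ(e)) = ψ(b) = h, ψ(φ(f)) = ψ(h) = e, ψ(φ(g)) = ψ(c) = c, ψ(φ(h)) = ψ(d) = f, ψ(φ(i)) = ψ(f) = d, ψ(φ(j)) = ψ(g) = i.
Hence φψ = [a g j b h e c f d i].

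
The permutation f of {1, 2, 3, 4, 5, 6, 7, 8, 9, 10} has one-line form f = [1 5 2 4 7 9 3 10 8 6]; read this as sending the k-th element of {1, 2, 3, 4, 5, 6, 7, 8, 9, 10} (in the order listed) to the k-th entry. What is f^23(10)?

8

Tracing 10 → 6 → … returns to 10 after 4 steps, so 10 lies in a 4-cycle (6 9 8 10).
On a 4-cycle, f^4 is the identity, so f^23 = f^3 there (23 ≡ 3 mod 4).
Stepping 3 places around the cycle: 10 → 6 → 9 → 8.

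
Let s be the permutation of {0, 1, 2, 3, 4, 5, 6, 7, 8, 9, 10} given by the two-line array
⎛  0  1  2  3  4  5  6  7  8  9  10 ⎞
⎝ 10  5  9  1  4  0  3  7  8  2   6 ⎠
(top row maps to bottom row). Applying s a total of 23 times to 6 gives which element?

Tracing 6 → 3 → … returns to 6 after 6 steps, so 6 lies in a 6-cycle (0 10 6 3 1 5).
Powers repeat with period 6 on this cycle, and 23 mod 6 = 5, so s^23(6) = s^5(6).
Advancing 5 steps from 6: 6 → 3 → 1 → 5 → 0 → 10.

10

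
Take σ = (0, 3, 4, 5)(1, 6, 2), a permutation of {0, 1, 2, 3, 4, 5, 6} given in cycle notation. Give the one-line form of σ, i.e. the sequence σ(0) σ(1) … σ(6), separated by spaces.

3 6 1 4 5 0 2

Reading each image from the cycles: 0↦3, 1↦6, 2↦1, 3↦4, 4↦5, 5↦0, 6↦2.
Listing these in domain order gives 3 6 1 4 5 0 2.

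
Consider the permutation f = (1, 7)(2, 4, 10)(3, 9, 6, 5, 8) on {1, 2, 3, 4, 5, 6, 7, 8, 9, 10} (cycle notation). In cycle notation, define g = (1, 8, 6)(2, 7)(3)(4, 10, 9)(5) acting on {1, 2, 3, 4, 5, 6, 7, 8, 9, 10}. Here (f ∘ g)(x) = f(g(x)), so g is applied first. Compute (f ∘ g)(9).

First apply g: g(9) = 4, then f(4) = 10. Thus (f ∘ g)(9) = 10.

10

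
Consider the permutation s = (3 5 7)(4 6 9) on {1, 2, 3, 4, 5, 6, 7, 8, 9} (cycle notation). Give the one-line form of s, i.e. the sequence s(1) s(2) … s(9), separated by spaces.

Each element maps to the next entry in its cycle (wrapping to the front): 1→1, 2→2, 3→5, 4→6, 5→7, 6→9, 7→3, 8→8, 9→4.
So the one-line form is 1 2 5 6 7 9 3 8 4.

1 2 5 6 7 9 3 8 4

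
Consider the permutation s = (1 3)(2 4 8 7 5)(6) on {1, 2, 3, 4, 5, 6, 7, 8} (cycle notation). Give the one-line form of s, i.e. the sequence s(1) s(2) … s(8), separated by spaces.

3 4 1 8 2 6 5 7

Image by image: 1→3, 2→4, 3→1, 4→8, 5→2, 6→6, 7→5, 8→7.
Listing these in domain order gives 3 4 1 8 2 6 5 7.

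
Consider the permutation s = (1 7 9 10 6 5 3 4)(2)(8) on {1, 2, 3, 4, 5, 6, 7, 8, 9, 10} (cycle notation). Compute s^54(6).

9

6 lies in the 8-cycle (1 7 9 10 6 5 3 4).
Since the cycle has length 8, s^54 acts on it the same as s^6 (54 mod 8 = 6).
Stepping 6 places around the cycle: 6 → 5 → 3 → 4 → 1 → 7 → 9.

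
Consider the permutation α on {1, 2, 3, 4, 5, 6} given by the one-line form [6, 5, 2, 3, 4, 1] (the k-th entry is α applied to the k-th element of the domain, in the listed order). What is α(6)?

1

6 is element number 6 of the domain, and entry number 6 of the one-line form is 1, so α(6) = 1.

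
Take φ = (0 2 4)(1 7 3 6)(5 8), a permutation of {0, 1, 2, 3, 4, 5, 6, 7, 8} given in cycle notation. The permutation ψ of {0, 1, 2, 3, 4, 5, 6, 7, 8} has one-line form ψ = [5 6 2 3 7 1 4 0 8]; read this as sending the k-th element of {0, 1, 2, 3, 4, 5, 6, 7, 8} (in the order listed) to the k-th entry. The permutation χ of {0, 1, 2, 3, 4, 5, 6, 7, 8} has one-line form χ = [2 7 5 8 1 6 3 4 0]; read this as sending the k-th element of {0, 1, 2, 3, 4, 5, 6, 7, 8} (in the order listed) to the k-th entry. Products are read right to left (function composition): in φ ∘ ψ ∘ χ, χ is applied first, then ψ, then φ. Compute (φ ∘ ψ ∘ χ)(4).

1

Apply the permutations in order: χ(4) = 1, then ψ(1) = 6, then φ(6) = 1. So (φ ∘ ψ ∘ χ)(4) = 1.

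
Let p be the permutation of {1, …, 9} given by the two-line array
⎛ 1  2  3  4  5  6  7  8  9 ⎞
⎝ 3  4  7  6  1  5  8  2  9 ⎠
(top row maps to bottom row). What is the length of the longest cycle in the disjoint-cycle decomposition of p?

8

Decomposing into disjoint cycles gives (1, 3, 7, 8, 2, 4, 6, 5); the longest has length 8.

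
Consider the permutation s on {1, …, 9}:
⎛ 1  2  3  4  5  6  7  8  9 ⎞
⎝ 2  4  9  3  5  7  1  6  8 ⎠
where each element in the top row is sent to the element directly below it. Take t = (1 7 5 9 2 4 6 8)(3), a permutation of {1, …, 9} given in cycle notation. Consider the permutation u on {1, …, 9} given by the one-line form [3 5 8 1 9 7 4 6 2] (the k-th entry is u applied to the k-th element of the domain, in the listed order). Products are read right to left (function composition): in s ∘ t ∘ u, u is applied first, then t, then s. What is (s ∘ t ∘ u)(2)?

Apply the permutations in order: u(2) = 5, then t(5) = 9, then s(9) = 8. So (s ∘ t ∘ u)(2) = 8.

8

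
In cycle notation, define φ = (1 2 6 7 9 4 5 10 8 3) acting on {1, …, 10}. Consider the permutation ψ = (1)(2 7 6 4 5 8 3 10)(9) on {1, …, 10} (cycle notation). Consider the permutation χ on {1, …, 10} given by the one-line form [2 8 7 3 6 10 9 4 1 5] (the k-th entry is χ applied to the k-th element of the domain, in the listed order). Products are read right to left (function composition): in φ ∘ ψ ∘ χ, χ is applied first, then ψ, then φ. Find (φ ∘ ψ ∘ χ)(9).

Chase 9: χ(9) = 1; ψ(1) = 1; φ(1) = 2. Hence (φ ∘ ψ ∘ χ)(9) = 2.

2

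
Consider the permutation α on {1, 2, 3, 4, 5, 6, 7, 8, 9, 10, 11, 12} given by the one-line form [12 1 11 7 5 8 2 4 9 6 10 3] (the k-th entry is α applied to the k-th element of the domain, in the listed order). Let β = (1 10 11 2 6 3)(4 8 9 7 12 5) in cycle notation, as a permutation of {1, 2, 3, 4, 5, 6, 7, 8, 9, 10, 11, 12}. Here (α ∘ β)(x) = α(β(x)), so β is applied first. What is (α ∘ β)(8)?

9

β(8) = 9, then α(9) = 9; composing gives (α ∘ β)(8) = 9.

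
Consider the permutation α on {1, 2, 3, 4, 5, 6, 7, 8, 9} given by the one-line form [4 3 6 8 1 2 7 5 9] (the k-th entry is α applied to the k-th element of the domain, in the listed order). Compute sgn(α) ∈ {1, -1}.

-1

In disjoint-cycle form the cycle lengths are 4, 3, 1, 1.
A cycle of length ℓ contributes ℓ−1 transpositions, so α is a product of 3 + 2 = 5 transpositions — odd.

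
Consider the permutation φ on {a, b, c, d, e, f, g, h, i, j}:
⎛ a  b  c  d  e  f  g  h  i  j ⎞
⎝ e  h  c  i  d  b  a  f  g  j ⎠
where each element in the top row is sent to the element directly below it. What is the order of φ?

15

The disjoint-cycle form of φ has cycle lengths 5, 3, 1, 1.
Since disjoint cycles commute, ord(φ) = lcm(5, 3) = 15.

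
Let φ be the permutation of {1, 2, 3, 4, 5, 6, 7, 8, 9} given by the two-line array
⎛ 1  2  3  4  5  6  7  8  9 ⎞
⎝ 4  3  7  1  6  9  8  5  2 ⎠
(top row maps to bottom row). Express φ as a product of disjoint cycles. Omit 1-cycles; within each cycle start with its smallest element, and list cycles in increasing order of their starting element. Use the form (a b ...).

Start at 1 and follow images: 1 → 4 → 1, giving the cycle (1 4).
Repeating from the next unused element and collecting all non-trivial cycles gives (1 4)(2 3 7 8 5 6 9).

(1 4)(2 3 7 8 5 6 9)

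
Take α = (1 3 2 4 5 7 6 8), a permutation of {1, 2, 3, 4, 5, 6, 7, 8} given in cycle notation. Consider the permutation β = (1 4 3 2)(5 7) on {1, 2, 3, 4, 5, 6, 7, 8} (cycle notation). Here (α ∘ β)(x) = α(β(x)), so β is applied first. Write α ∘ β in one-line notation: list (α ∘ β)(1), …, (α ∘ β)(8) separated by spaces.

5 3 4 2 6 8 7 1

For each element, apply β then α: 1 → 4 → 5; 2 → 1 → 3; 3 → 2 → 4; 4 → 3 → 2; 5 → 7 → 6; 6 → 6 → 8; 7 → 5 → 7; 8 → 8 → 1.
Collecting the images, α ∘ β = [5 3 4 2 6 8 7 1].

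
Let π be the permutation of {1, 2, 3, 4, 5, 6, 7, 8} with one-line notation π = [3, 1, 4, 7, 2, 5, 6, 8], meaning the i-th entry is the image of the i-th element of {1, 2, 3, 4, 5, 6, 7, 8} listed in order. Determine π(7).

6

7 is element number 7 of the domain, and entry number 7 of the one-line form is 6, so π(7) = 6.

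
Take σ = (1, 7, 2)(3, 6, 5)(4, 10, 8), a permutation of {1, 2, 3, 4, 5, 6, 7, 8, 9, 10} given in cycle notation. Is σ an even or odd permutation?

even

The cycle lengths are 3, 3, 3, 1.
A cycle of length ℓ contributes ℓ−1 transpositions, so σ is a product of 2 + 2 + 2 = 6 transpositions — even.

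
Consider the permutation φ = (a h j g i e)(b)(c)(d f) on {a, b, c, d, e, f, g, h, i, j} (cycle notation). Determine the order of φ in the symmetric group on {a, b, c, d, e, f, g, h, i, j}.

The disjoint cycles have lengths 6, 2, 1, 1.
The order of φ is the least common multiple of its cycle lengths: lcm(6, 2) = 6.

6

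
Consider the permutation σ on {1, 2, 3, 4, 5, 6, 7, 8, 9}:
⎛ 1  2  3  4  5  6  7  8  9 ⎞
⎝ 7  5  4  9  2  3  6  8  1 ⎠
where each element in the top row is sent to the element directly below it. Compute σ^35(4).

3

Tracing 4 → 9 → … returns to 4 after 6 steps, so 4 lies in a 6-cycle (1, 7, 6, 3, 4, 9).
Powers repeat with period 6 on this cycle, and 35 mod 6 = 5, so σ^35(4) = σ^5(4).
Advancing 5 steps from 4: 4 → 9 → 1 → 7 → 6 → 3.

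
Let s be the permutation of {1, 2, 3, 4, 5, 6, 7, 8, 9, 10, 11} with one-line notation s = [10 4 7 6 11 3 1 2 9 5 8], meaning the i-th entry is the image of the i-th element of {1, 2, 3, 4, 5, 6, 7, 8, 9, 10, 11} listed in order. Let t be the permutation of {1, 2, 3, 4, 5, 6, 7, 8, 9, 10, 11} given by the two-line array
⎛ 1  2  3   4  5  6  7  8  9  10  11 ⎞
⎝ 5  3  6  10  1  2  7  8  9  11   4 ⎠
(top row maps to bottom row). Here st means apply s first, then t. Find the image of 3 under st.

7

s(3) = 7, then t(7) = 7; composing gives (st)(3) = 7.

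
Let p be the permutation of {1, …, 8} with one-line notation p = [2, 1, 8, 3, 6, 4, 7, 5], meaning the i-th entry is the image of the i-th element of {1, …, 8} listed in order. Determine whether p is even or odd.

In disjoint-cycle form the cycle lengths are 5, 2, 1.
A cycle of length ℓ contributes ℓ−1 transpositions, so p is a product of 4 + 1 = 5 transpositions — odd.

odd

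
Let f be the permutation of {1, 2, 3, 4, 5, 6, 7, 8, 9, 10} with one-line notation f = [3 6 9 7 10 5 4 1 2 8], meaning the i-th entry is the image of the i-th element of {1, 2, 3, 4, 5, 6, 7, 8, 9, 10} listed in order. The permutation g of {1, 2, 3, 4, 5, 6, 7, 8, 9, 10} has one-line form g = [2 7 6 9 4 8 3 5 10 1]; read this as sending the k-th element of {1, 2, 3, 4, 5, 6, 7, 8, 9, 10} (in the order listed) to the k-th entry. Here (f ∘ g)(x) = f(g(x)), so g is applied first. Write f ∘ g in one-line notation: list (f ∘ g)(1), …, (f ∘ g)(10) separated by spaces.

6 4 5 2 7 1 9 10 8 3

For each element, apply g then f: 1 → 2 → 6; 2 → 7 → 4; 3 → 6 → 5; 4 → 9 → 2; 5 → 4 → 7; 6 → 8 → 1; 7 → 3 → 9; 8 → 5 → 10; 9 → 10 → 8; 10 → 1 → 3.
Collecting the images, f ∘ g = [6 4 5 2 7 1 9 10 8 3].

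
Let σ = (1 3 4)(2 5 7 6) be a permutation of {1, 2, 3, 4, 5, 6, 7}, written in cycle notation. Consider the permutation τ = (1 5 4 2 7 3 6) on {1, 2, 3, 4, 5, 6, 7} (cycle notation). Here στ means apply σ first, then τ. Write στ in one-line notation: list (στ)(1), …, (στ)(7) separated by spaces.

6 4 2 5 3 7 1

For each element, apply σ then τ: 1 → 3 → 6; 2 → 5 → 4; 3 → 4 → 2; 4 → 1 → 5; 5 → 7 → 3; 6 → 2 → 7; 7 → 6 → 1.
So στ in one-line form is 6 4 2 5 3 7 1.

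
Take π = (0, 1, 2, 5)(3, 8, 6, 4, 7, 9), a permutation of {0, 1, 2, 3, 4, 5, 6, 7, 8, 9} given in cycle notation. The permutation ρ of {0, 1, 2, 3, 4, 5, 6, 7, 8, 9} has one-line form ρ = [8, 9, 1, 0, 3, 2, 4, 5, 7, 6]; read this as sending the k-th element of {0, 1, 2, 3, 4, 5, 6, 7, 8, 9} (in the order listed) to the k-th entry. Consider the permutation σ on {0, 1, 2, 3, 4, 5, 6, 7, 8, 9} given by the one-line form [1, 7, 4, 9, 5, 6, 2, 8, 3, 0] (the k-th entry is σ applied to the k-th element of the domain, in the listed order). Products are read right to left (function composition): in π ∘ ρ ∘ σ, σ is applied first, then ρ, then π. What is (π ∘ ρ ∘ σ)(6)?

Apply the permutations in order: σ(6) = 2, then ρ(2) = 1, then π(1) = 2. So (π ∘ ρ ∘ σ)(6) = 2.

2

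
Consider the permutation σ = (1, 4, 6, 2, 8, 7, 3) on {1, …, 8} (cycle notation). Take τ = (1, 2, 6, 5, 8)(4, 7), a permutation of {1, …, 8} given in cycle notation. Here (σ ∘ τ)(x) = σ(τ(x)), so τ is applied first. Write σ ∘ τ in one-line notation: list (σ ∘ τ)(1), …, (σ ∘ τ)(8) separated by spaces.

(σ ∘ τ)(x) = σ(τ(x)). Computing each image: σ(τ(1)) = σ(2) = 8, σ(τ(2)) = σ(6) = 2, σ(τ(3)) = σ(3) = 1, σ(τ(4)) = σ(7) = 3, σ(τ(5)) = σ(8) = 7, σ(τ(6)) = σ(5) = 5, σ(τ(7)) = σ(4) = 6, σ(τ(8)) = σ(1) = 4.
Hence σ ∘ τ = [8 2 1 3 7 5 6 4].

8 2 1 3 7 5 6 4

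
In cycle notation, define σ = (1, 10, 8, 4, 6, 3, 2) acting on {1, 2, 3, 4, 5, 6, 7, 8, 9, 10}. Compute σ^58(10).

10 lies in the 7-cycle (1, 10, 8, 4, 6, 3, 2).
Powers repeat with period 7 on this cycle, and 58 mod 7 = 2, so σ^58(10) = σ^2(10).
Stepping 2 places around the cycle: 10 → 8 → 4.

4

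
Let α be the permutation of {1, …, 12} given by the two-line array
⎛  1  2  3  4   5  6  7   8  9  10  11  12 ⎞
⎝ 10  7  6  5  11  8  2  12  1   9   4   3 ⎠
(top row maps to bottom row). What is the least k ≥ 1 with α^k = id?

12

The disjoint-cycle form of α has cycle lengths 4, 3, 3, 2.
The order of α is the least common multiple of its cycle lengths: lcm(4, 3, 3, 2) = 12.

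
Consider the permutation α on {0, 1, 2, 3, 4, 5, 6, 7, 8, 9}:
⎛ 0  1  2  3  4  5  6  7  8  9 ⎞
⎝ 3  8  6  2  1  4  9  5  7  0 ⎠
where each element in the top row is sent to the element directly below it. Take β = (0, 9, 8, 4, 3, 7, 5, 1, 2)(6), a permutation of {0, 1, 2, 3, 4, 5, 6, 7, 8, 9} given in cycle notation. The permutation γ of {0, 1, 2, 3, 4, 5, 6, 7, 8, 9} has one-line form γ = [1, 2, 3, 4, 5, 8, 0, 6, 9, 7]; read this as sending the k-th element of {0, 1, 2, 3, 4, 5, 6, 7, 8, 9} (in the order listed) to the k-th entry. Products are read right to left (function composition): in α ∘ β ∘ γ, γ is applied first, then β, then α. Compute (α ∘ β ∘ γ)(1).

Apply the permutations in order: γ(1) = 2, then β(2) = 0, then α(0) = 3. So (α ∘ β ∘ γ)(1) = 3.

3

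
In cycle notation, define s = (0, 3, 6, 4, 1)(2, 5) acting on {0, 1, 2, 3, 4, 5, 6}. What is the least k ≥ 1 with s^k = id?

The disjoint cycles have lengths 5, 2.
Since disjoint cycles commute, ord(s) = lcm(5, 2) = 10.

10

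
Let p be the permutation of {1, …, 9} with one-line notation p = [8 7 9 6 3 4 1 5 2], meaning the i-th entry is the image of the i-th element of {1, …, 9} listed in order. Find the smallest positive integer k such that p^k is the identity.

Decomposing into disjoint cycles gives cycle lengths 7, 2.
Since disjoint cycles commute, ord(p) = lcm(7, 2) = 14.

14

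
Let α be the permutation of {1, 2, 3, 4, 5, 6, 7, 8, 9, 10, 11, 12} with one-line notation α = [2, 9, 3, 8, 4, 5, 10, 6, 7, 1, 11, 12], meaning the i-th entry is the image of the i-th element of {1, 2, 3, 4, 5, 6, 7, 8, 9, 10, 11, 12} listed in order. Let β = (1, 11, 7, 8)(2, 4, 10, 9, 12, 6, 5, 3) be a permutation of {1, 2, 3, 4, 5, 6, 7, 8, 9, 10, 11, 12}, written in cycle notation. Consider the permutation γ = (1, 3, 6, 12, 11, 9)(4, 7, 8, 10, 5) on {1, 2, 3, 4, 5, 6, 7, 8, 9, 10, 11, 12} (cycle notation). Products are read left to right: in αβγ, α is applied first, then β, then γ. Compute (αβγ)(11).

Apply the permutations in order: α(11) = 11, then β(11) = 7, then γ(7) = 8. So (αβγ)(11) = 8.

8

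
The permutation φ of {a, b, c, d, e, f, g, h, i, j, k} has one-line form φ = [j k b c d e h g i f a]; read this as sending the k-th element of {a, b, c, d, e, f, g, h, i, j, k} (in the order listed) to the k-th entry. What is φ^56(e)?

Tracing e → d → … returns to e after 8 steps, so e lies in an 8-cycle (a j f e d c b k).
Powers repeat with period 8 on this cycle, and 56 mod 8 = 0, so φ^56(e) = φ^0(e).
So φ^56(e) = e.

e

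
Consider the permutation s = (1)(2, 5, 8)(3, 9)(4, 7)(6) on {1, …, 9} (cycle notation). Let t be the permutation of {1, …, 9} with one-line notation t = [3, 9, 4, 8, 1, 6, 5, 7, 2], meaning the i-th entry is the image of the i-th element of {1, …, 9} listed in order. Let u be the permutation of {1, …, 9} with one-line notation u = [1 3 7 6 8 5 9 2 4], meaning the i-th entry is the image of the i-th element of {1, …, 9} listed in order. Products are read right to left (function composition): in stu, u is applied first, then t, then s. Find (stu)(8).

Apply the permutations in order: u(8) = 2, then t(2) = 9, then s(9) = 3. So (stu)(8) = 3.

3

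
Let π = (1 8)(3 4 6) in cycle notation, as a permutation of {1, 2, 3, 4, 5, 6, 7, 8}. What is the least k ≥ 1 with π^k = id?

The cycle type of π is (3, 2, 1, 1, 1).
The order of π is the least common multiple of its cycle lengths: lcm(3, 2) = 6.

6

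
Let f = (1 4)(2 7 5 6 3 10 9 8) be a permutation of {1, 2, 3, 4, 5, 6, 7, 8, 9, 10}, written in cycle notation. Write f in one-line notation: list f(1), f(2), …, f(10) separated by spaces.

Image by image: 1→4, 2→7, 3→10, 4→1, 5→6, 6→3, 7→5, 8→2, 9→8, 10→9.
Listing these in domain order gives 4 7 10 1 6 3 5 2 8 9.

4 7 10 1 6 3 5 2 8 9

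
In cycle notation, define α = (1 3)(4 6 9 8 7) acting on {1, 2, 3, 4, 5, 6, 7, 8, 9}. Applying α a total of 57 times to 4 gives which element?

4 lies in the 5-cycle (4 6 9 8 7).
On a 5-cycle, α^5 is the identity, so α^57 = α^2 there (57 ≡ 2 mod 5).
Advancing 2 steps from 4: 4 → 6 → 9.

9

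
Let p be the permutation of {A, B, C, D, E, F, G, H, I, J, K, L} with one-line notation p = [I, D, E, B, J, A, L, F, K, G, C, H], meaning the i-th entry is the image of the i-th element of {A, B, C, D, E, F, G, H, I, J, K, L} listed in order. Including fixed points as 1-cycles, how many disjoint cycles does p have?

The cycle decomposition is (A, I, K, C, E, J, G, L, H, F)(B, D), which has 2 cycles (counting 1-cycles).

2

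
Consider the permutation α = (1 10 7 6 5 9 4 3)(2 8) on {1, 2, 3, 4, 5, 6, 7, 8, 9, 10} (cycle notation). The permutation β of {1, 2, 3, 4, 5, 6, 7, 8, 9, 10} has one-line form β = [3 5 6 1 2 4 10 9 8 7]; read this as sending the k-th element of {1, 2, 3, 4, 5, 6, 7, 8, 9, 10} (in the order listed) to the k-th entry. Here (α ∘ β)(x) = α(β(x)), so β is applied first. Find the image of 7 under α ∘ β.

(α ∘ β)(7) = α(β(7)). β(7) = 10, then α(10) = 7. So (α ∘ β)(7) = 7.

7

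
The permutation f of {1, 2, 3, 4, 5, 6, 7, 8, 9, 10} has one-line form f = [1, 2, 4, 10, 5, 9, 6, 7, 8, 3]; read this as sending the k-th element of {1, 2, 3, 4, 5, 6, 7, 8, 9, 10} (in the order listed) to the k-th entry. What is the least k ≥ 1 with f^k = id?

Decomposing into disjoint cycles gives cycle lengths 4, 3, 1, 1, 1.
The order of f is the least common multiple of its cycle lengths: lcm(4, 3) = 12.

12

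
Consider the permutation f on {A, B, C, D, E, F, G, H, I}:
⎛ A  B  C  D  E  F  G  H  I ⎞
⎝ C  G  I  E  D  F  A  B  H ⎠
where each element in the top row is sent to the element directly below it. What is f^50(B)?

A

Tracing B → G → … returns to B after 6 steps, so B lies in a 6-cycle (A, C, I, H, B, G).
Powers repeat with period 6 on this cycle, and 50 mod 6 = 2, so f^50(B) = f^2(B).
Advancing 2 steps from B: B → G → A.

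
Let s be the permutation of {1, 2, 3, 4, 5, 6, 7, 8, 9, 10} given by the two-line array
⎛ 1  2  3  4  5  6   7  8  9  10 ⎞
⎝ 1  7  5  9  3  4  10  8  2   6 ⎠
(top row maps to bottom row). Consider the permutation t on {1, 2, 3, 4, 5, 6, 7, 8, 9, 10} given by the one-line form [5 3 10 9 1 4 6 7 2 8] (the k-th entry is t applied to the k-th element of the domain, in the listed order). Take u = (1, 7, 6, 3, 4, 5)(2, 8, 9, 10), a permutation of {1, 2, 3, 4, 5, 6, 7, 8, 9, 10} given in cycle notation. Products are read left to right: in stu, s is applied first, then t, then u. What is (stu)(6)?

(stu)(6) = u(t(s(6))). s(6) = 4, then t(4) = 9, then u(9) = 10, so the result is 10.

10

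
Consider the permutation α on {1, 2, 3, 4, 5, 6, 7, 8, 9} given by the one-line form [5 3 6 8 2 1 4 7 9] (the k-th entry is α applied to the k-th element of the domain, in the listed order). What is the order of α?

Decomposing into disjoint cycles gives cycle lengths 5, 3, 1.
Since disjoint cycles commute, ord(α) = lcm(5, 3) = 15.

15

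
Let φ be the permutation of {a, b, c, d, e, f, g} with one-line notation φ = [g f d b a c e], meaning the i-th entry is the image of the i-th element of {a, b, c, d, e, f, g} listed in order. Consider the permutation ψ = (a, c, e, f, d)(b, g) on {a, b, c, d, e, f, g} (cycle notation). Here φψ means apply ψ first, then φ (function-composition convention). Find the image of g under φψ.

ψ(g) = b, then φ(b) = f; composing gives (φψ)(g) = f.

f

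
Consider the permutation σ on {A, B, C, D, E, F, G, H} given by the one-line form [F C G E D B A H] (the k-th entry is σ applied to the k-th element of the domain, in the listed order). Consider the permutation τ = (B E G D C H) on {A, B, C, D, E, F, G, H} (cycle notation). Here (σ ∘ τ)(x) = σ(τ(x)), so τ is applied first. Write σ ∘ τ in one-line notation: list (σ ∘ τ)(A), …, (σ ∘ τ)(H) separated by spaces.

F D H G A B E C

Chase each element through τ then σ: A → A → F; B → E → D; C → H → H; D → C → G; E → G → A; F → F → B; G → D → E; H → B → C.
So σ ∘ τ in one-line form is F D H G A B E C.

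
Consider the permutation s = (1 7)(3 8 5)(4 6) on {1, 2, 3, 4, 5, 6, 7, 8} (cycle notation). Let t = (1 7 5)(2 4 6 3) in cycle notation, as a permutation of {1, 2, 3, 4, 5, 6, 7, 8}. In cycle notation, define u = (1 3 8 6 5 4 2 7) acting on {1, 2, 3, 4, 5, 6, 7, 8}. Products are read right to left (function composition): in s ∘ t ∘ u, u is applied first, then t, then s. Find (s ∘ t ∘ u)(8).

(s ∘ t ∘ u)(8) = s(t(u(8))). u(8) = 6, then t(6) = 3, then s(3) = 8, so the result is 8.

8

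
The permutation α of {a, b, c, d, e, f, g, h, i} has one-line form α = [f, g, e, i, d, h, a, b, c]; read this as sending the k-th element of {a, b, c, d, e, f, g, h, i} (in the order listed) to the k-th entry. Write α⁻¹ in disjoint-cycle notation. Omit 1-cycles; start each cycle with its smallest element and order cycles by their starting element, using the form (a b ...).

(a g b h f)(c i d e)

The cycle decomposition of α is (a f h b g)(c e d i).
The inverse reverses every cycle; in canonical form, α⁻¹ = (a g b h f)(c i d e).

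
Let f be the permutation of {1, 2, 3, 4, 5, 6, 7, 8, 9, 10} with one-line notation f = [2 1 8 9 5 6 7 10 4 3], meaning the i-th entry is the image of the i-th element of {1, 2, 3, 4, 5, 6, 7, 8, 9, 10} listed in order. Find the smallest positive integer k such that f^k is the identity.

6

The disjoint-cycle form of f has cycle lengths 3, 2, 2, 1, 1, 1.
The order of f is the least common multiple of its cycle lengths: lcm(3, 2, 2) = 6.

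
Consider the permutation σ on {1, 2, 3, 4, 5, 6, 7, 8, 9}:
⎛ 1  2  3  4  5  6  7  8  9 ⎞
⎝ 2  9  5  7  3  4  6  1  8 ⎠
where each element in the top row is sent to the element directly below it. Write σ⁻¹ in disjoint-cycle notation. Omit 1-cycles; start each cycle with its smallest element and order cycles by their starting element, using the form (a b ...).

First write σ in disjoint cycles: (1 2 9 8)(3 5)(4 7 6).
Reversing each cycle (and rotating so the smallest element leads) gives σ⁻¹ = (1 8 9 2)(3 5)(4 6 7).

(1 8 9 2)(3 5)(4 6 7)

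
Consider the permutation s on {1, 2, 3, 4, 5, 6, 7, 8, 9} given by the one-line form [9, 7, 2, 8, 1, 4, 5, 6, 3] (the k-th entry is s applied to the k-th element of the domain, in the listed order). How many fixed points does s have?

0

No element satisfies s(x) = x, so there are 0 fixed points.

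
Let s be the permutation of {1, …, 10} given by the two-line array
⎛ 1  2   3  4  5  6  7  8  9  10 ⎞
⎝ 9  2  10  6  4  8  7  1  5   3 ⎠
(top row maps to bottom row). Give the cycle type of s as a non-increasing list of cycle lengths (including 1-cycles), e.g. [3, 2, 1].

[6, 2, 1, 1]

The disjoint cycles are (1, 9, 5, 4, 6, 8)(2)(3, 10)(7), with lengths 6, 2, 1, 1 in non-increasing order.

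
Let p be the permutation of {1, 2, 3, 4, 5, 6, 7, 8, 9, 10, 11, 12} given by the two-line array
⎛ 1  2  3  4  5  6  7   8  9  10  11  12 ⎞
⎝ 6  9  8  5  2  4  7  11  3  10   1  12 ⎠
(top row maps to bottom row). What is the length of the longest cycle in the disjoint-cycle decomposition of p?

Decomposing into disjoint cycles gives (1, 6, 4, 5, 2, 9, 3, 8, 11); the longest has length 9.

9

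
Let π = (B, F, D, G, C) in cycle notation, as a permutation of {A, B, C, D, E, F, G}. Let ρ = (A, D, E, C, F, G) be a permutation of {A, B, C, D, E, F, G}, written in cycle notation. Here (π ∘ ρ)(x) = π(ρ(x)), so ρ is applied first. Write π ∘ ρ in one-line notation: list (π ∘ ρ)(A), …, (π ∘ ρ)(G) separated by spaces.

For each element, apply ρ then π: A → D → G; B → B → F; C → F → D; D → E → E; E → C → B; F → G → C; G → A → A.
So π ∘ ρ in one-line form is G F D E B C A.

G F D E B C A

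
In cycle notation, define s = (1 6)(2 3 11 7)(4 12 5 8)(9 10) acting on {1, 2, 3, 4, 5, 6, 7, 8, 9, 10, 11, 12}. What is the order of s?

4

The disjoint cycles have lengths 4, 4, 2, 2.
The order is lcm(4, 4, 2, 2) = 4.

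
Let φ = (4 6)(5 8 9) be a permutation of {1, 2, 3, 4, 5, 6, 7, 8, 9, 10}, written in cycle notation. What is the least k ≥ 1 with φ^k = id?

6

The cycle type of φ is (3, 2, 1, 1, 1, 1, 1).
Since disjoint cycles commute, ord(φ) = lcm(3, 2) = 6.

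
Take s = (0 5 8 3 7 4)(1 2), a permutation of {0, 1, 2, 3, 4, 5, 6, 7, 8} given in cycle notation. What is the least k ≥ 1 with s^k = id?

6

The disjoint cycles have lengths 6, 2, 1.
Since disjoint cycles commute, ord(s) = lcm(6, 2) = 6.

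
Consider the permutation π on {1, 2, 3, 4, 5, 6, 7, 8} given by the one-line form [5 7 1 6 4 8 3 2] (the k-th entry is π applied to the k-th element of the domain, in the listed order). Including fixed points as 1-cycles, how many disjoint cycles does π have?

The cycle decomposition is (1 5 4 6 8 2 7 3), which has 1 cycle (counting 1-cycles).

1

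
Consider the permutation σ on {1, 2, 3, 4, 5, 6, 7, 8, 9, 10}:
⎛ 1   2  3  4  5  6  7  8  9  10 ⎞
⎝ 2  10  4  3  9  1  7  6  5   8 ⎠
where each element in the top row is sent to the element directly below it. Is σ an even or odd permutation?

even

In disjoint-cycle form the cycle lengths are 5, 2, 2, 1.
A cycle is odd iff its length is even; σ has 2 even-length cycles, so sgn(σ) = (−1)^2 and σ is even.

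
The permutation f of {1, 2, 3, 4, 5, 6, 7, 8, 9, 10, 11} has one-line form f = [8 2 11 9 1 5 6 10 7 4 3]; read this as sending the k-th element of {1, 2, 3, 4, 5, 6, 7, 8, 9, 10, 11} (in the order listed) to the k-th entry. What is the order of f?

8

The disjoint-cycle form of f has cycle lengths 8, 2, 1.
Since disjoint cycles commute, ord(f) = lcm(8, 2) = 8.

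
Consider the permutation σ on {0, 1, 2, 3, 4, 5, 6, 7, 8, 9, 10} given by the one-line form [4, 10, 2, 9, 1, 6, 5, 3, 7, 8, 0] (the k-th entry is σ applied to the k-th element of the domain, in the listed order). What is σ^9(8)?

Tracing 8 → 7 → … returns to 8 after 4 steps, so 8 lies in a 4-cycle (3 9 8 7).
Powers repeat with period 4 on this cycle, and 9 mod 4 = 1, so σ^9(8) = σ^1(8).
Stepping 1 place around the cycle: 8 → 7.

7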